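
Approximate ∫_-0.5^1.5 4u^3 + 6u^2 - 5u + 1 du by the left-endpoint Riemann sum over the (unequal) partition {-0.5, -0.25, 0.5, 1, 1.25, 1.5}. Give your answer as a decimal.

7.78125

Subinterval widths: 0.25, 0.75, 0.5, 0.25, 0.25.
Left endpoints: -0.5, -0.25, 0.5, 1, 1.25.
f(-0.5) = 4.5, f(-0.25) = 2.5625, f(0.5) = 0.5, f(1) = 6, f(1.25) = 11.9375.
Sum = Σ Δu_i · f(u_i).
Sum = 7.78125.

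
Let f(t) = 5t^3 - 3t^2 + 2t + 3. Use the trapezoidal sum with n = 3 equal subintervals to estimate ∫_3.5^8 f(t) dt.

Δt = (8 − 3.5)/3 = 1.5.
f(3.5) = 187.625, f(5) = 563, f(6.5) = 1262.375, f(8) = 2387.
T_3 = (Δt/2)·[f(t_0) + 2f(t_1) + 2f(t_2) + f(t_3)].
Sum = 4669.03125.

4669.03125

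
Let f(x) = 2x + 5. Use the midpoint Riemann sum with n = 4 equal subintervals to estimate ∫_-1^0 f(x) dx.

Δx = (0 − (-1))/4 = 0.25.
Midpoints: -0.875, -0.625, -0.375, -0.125.
f(-0.875) = 3.25, f(-0.625) = 3.75, f(-0.375) = 4.25, f(-0.125) = 4.75.
Sum = Δx · [f(-0.875) + f(-0.625) + f(-0.375) + f(-0.125)].
Sum = 4.

4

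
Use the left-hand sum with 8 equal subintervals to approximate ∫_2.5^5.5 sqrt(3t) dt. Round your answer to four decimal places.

Δt = (5.5 − 2.5)/8 = 0.375.
Left endpoints: 2.5, 2.875, 3.25, 3.625, 4, 4.375, 4.75, 5.125.
f(2.5) ≈ 2.7386, f(2.875) ≈ 2.9368, f(3.25) ≈ 3.1225, f(3.625) ≈ 3.2977, f(4) ≈ 3.4641, f(4.375) ≈ 3.6228, f(4.75) ≈ 3.7749, f(5.125) ≈ 3.9211.
Sum = Δt · [f(2.5) + f(2.875) + f(3.25) + ...].
Sum ≈ 10.0795.

10.0795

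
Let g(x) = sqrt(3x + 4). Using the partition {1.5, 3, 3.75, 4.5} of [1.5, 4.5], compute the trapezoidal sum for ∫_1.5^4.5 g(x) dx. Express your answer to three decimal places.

Subinterval widths: 1.5, 0.75, 0.75.
g(1.5) ≈ 2.915, g(3) ≈ 3.606, g(3.75) ≈ 3.905, g(4.5) ≈ 4.183.
On each subinterval the trapezoid contributes (Δx_i/2)·[g(x_{i-1}) + g(x_i)].
Sum ≈ 10.740.

10.740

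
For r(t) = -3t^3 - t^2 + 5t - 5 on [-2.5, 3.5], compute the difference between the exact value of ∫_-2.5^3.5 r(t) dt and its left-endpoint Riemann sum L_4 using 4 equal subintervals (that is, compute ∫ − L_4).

Exact integral: ∫_-2.5^3.5 r(t) dt = -117.75.
L_4 = -16.5.
Error = -117.75 − (-16.5) = -101.25.

-101.25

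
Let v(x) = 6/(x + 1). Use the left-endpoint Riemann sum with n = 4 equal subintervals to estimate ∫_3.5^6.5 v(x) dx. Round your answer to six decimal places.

3.273810

Δx = (6.5 − 3.5)/4 = 0.75.
Left endpoints: 3.5, 4.25, 5, 5.75.
v(3.5) = 4/3, v(4.25) = 8/7, v(5) = 1, v(5.75) = 8/9.
Sum = Δx · [v(3.5) + v(4.25) + v(5) + v(5.75)].
Sum ≈ 3.273810.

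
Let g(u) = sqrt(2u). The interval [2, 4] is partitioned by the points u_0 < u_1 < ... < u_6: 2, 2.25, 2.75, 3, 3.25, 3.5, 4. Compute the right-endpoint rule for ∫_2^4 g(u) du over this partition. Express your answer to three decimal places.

5.028

Subinterval widths: 0.25, 0.5, 0.25, 0.25, 0.25, 0.5.
Right endpoints: 2.25, 2.75, 3, 3.25, 3.5, 4.
g(2.25) ≈ 2.121, g(2.75) ≈ 2.345, g(3) ≈ 2.449, g(3.25) ≈ 2.550, g(3.5) ≈ 2.646, g(4) ≈ 2.828.
Sum = Σ Δu_i · g(u_i).
Sum ≈ 5.028.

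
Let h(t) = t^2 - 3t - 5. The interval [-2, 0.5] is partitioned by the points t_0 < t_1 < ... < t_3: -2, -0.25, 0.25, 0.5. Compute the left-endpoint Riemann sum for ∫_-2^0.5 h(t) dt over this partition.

5.234375

Subinterval widths: 1.75, 0.5, 0.25.
Left endpoints: -2, -0.25, 0.25.
h(-2) = 5, h(-0.25) = -4.1875, h(0.25) = -5.6875.
Sum = Σ Δt_i · h(t_i).
Sum = 5.234375.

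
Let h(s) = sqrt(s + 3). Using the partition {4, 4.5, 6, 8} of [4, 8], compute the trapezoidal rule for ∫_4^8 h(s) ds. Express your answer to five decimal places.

Subinterval widths: 0.5, 1.5, 2.
h(4) ≈ 2.64575, h(4.5) ≈ 2.73861, h(6) ≈ 3.00000, h(8) ≈ 3.31662.
On each subinterval the trapezoid contributes (Δs_i/2)·[h(s_{i-1}) + h(s_i)].
Sum ≈ 11.96668.

11.96668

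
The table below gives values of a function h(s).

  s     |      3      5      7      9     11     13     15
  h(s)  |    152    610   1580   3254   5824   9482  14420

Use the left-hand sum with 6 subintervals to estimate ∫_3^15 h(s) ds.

41804

Δs = 2.
Sum = 2·[152 + 610 + 1580 + 3254 + 5824 + 9482] = 41804.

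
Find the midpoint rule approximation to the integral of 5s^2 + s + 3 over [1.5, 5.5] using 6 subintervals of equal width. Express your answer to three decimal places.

Δs = (5.5 − 1.5)/6 = 2/3.
Midpoints: 11/6, 2.5, 19/6, 23/6, 4.5, 31/6.
f(11/6) = 779/36, f(2.5) = 36.75, f(19/6) = 2027/36, f(23/6) = 2891/36, f(4.5) = 108.75, f(31/6) = 5099/36.
Sum = Δs · [f(11/6) + f(2.5) + f(19/6) + ...].
Sum ≈ 296.926.

296.926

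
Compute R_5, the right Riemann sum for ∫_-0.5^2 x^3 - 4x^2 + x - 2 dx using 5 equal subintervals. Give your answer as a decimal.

Δx = (2 − (-0.5))/5 = 0.5.
Right endpoints: 0, 0.5, 1, 1.5, 2.
f(0) = -2, f(0.5) = -2.375, f(1) = -4, f(1.5) = -6.125, f(2) = -8.
Sum = Δx · [f(0) + f(0.5) + f(1) + f(1.5) + f(2)].
Sum = -11.25.

-11.25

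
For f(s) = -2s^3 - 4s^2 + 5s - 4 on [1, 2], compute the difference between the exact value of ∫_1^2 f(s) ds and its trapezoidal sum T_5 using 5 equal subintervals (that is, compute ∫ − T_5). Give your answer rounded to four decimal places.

0.0867

Exact integral: ∫_1^2 f(s) ds ≈ -13.333333.
T_5 = -13.42.
Error ≈ -13.333333 − (-13.42) ≈ 0.0867.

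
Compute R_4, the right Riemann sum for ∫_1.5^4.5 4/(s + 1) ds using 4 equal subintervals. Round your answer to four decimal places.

Δs = (4.5 − 1.5)/4 = 0.75.
Right endpoints: 2.25, 3, 3.75, 4.5.
f(2.25) = 16/13, f(3) = 1, f(3.75) = 16/19, f(4.5) = 8/11.
Sum = Δs · [f(2.25) + f(3) + f(3.75) + f(4.5)].
Sum ≈ 2.8501.

2.8501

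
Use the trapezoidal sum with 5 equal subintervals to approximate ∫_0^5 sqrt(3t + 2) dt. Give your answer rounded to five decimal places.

14.89144

Δt = (5 − 0)/5 = 1.
f(0) ≈ 1.41421, f(1) ≈ 2.23607, f(2) ≈ 2.82843, f(3) ≈ 3.31662, f(4) ≈ 3.74166, f(5) ≈ 4.12311.
T_5 = (Δt/2)·[f(t_0) + 2f(t_1) + ... + 2f(t_{4}) + f(t_5)].
Sum ≈ 14.89144.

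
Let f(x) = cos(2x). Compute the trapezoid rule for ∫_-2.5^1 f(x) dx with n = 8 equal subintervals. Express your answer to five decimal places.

Δx = (1 − (-2.5))/8 = 0.4375.
f(-2.5) ≈ 0.28366, f(-2.0625) ≈ -0.55419, f(-1.625) ≈ -0.99413, f(-1.1875) ≈ -0.72028, f(-0.75) ≈ 0.07074, f(-0.3125) ≈ 0.81096, f(0.125) ≈ 0.96891, f(0.5625) ≈ 0.43118, f(1) ≈ -0.41615.
T_8 = (Δx/2)·[f(x_0) + 2f(x_1) + ... + 2f(x_{7}) + f(x_8)].
Sum ≈ -0.02321.

-0.02321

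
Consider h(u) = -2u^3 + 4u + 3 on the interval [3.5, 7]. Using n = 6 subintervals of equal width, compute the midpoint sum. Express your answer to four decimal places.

-1038.3424

Δu = (7 − 3.5)/6 = 7/12.
Midpoints: 91/24, 4.375, 119/24, 133/24, 6.125, 161/24.
h(91/24) = -628003/6912, h(4.375) = -146.98046875, h(119/24) = -1527335/6912, h(133/24) = -2178685/6912, h(6.125) = -432.06640625, h(161/24) = -3967073/6912.
Sum = Δu · [h(91/24) + h(4.375) + h(119/24) + ...].
Sum ≈ -1038.3424.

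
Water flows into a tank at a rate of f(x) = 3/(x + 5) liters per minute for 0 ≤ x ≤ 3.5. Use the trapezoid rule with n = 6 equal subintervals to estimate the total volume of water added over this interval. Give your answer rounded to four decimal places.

1.5941

Δx = (3.5 − 0)/6 = 7/12.
f(0) = 0.6, f(7/12) = 36/67, f(7/6) = 18/37, f(1.75) = 4/9, f(7/3) = 9/22, f(35/12) = 36/95, f(3.5) = 6/17.
T_6 = (Δx/2)·[f(x_0) + 2f(x_1) + ... + 2f(x_{5}) + f(x_6)].
Sum ≈ 1.5941.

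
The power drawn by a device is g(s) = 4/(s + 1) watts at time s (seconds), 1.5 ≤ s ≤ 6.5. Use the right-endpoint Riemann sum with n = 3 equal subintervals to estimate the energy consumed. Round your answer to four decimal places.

3.6317

Δs = (6.5 − 1.5)/3 = 5/3.
Right endpoints: 19/6, 29/6, 6.5.
g(19/6) = 0.96, g(29/6) = 24/35, g(6.5) = 8/15.
Sum = Δs · [g(19/6) + g(29/6) + g(6.5)].
Sum ≈ 3.6317.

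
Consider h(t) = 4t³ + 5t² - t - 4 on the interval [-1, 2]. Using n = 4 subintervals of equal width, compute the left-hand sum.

Δt = (2 − (-1))/4 = 0.75.
Left endpoints: -1, -0.25, 0.5, 1.25.
h(-1) = -2, h(-0.25) = -3.5, h(0.5) = -2.75, h(1.25) = 10.375.
Sum = Δt · [h(-1) + h(-0.25) + h(0.5) + h(1.25)].
Sum = 1.59375.

1.59375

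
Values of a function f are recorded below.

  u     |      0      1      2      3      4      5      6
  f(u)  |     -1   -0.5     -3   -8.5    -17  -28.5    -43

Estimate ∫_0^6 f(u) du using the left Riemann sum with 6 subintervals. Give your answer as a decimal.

Δu = 1.
Sum = 1·[(-1) + (-0.5) + (-3) + (-8.5) + (-17) + (-28.5)] = -58.5.

-58.5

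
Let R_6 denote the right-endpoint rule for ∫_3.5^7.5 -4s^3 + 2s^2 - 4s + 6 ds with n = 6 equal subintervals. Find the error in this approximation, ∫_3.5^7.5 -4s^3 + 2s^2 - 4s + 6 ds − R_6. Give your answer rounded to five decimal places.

500.29630

Exact integral: ∫_3.5^7.5 f(s) ds ≈ -2825.3333333.
R_6 ≈ -3325.6296296.
Error ≈ -2825.3333333 − (-3325.6296296) ≈ 500.29630.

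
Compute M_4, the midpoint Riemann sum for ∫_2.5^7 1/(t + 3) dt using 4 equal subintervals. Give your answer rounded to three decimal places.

0.597

Δt = (7 − 2.5)/4 = 1.125.
Midpoints: 3.0625, 4.1875, 5.3125, 6.4375.
f(3.0625) = 16/97, f(4.1875) = 16/115, f(5.3125) = 16/133, f(6.4375) = 16/151.
Sum = Δt · [f(3.0625) + f(4.1875) + f(5.3125) + f(6.4375)].
Sum ≈ 0.597.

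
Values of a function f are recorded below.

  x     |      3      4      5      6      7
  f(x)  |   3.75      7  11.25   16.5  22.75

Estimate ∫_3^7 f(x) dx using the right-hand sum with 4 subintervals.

57.5

Δx = 1.
Sum = 1·[7 + 11.25 + 16.5 + 22.75] = 57.5.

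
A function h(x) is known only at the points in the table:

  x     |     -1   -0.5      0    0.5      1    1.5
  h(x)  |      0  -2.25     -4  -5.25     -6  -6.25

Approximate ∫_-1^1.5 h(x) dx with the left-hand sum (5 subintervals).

-8.75

Δx = 0.5.
Sum = 0.5·[0 + (-2.25) + (-4) + (-5.25) + (-6)] = -8.75.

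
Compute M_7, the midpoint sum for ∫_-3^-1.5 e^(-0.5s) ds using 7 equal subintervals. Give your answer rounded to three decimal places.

Δs = (-1.5 − (-3))/7 = 3/14.
Midpoints: -81/28, -75/28, -69/28, -2.25, -57/28, -51/28, -45/28.
f(-81/28) ≈ 4.248, f(-75/28) ≈ 3.816, f(-69/28) ≈ 3.429, f(-2.25) ≈ 3.080, f(-57/28) ≈ 2.767, f(-51/28) ≈ 2.486, f(-45/28) ≈ 2.234.
Sum = Δs · [f(-81/28) + f(-75/28) + f(-69/28) + ...].
Sum ≈ 4.727.

4.727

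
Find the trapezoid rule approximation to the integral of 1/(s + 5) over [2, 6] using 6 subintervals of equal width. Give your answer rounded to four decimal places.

0.4524

Δs = (6 − 2)/6 = 2/3.
f(2) = 1/7, f(8/3) = 3/23, f(10/3) = 0.12, f(4) = 1/9, f(14/3) = 3/29, f(16/3) = 3/31, f(6) = 1/11.
T_6 = (Δs/2)·[f(s_0) + 2f(s_1) + ... + 2f(s_{5}) + f(s_6)].
Sum ≈ 0.4524.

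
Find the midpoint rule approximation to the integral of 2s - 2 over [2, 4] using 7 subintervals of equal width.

Δs = (4 − 2)/7 = 2/7.
Midpoints: 15/7, 17/7, 19/7, 3, 23/7, 25/7, 27/7.
f(15/7) = 16/7, f(17/7) = 20/7, f(19/7) = 24/7, f(3) = 4, f(23/7) = 32/7, f(25/7) = 36/7, f(27/7) = 40/7.
Sum = Δs · [f(15/7) + f(17/7) + f(19/7) + ...].
Sum = 8.

8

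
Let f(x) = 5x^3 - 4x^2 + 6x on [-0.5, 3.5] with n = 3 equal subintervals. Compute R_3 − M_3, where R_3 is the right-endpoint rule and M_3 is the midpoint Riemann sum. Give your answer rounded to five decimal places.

R_3 ≈ 315.4259259.
M_3 ≈ 155.2037037.
R_3 − M_3 ≈ 160.22222.

160.22222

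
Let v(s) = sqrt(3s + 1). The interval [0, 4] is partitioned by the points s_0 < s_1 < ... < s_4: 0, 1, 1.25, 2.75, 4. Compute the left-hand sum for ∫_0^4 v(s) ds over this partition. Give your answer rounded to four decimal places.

Subinterval widths: 1, 0.25, 1.5, 1.25.
Left endpoints: 0, 1, 1.25, 2.75.
v(0) ≈ 1.0000, v(1) ≈ 2.0000, v(1.25) ≈ 2.1794, v(2.75) ≈ 3.0414.
Sum = Σ Δs_i · v(s_i).
Sum ≈ 8.5709.

8.5709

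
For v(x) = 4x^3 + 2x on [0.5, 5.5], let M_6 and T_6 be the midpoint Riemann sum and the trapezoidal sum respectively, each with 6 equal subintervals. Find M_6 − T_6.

-31.25

M_6 ≈ 934.58333333.
T_6 ≈ 965.83333333.
M_6 − T_6 = -31.25.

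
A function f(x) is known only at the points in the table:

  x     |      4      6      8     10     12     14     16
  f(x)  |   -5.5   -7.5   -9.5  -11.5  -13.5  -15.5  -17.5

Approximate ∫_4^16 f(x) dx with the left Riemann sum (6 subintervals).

-126

Δx = 2.
Sum = 2·[(-5.5) + (-7.5) + (-9.5) + (-11.5) + (-13.5) + (-15.5)] = -126.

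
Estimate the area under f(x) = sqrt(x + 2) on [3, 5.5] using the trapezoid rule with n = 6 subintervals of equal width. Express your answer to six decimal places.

Δx = (5.5 − 3)/6 = 5/12.
f(3) ≈ 2.236068, f(41/12) ≈ 2.327373, f(23/6) ≈ 2.415229, f(4.25) ≈ 2.500000, f(14/3) ≈ 2.581989, f(61/12) ≈ 2.661453, f(5.5) ≈ 2.738613.
T_6 = (Δx/2)·[f(x_0) + 2f(x_1) + ... + 2f(x_{5}) + f(x_6)].
Sum ≈ 6.238911.

6.238911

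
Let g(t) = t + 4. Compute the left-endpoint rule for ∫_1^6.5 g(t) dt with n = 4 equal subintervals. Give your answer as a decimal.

Δt = (6.5 − 1)/4 = 1.375.
Left endpoints: 1, 2.375, 3.75, 5.125.
g(1) = 5, g(2.375) = 6.375, g(3.75) = 7.75, g(5.125) = 9.125.
Sum = Δt · [g(1) + g(2.375) + g(3.75) + g(5.125)].
Sum = 38.84375.

38.84375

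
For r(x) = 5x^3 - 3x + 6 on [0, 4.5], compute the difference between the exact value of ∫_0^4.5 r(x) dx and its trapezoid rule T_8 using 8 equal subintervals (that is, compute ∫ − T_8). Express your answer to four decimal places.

Exact integral: ∫_0^4.5 r(x) dx = 509.203125.
T_8 ≈ 517.212158.
Error ≈ 509.203125 − 517.212158 ≈ -8.0090.

-8.0090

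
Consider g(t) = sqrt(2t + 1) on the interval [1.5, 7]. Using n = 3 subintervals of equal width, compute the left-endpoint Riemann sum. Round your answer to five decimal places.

14.91486

Δt = (7 − 1.5)/3 = 11/6.
Left endpoints: 1.5, 10/3, 31/6.
g(1.5) ≈ 2.00000, g(10/3) ≈ 2.76887, g(31/6) ≈ 3.36650.
Sum = Δt · [g(1.5) + g(10/3) + g(31/6)].
Sum ≈ 14.91486.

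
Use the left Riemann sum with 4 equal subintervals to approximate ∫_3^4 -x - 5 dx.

Δx = (4 − 3)/4 = 0.25.
Left endpoints: 3, 3.25, 3.5, 3.75.
f(3) = -8, f(3.25) = -8.25, f(3.5) = -8.5, f(3.75) = -8.75.
Sum = Δx · [f(3) + f(3.25) + f(3.5) + f(3.75)].
Sum = -8.375.

-8.375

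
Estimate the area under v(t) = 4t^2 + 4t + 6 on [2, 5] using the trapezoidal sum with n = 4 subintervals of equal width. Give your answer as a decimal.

217.125

Δt = (5 − 2)/4 = 0.75.
v(2) = 30, v(2.75) = 47.25, v(3.5) = 69, v(4.25) = 95.25, v(5) = 126.
T_4 = (Δt/2)·[v(t_0) + 2v(t_1) + 2v(t_2) + 2v(t_3) + v(t_4)].
Sum = 217.125.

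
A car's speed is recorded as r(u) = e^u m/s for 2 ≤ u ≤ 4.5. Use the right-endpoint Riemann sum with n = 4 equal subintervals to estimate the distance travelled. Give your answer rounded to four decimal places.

Δu = (4.5 − 2)/4 = 0.625.
Right endpoints: 2.625, 3.25, 3.875, 4.5.
r(2.625) ≈ 13.8046, r(3.25) ≈ 25.7903, r(3.875) ≈ 48.1827, r(4.5) ≈ 90.0171.
Sum = Δu · [r(2.625) + r(3.25) + r(3.875) + r(4.5)].
Sum ≈ 111.1217.

111.1217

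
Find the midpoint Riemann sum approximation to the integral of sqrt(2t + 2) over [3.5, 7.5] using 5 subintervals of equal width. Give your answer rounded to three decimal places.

14.367

Δt = (7.5 − 3.5)/5 = 0.8.
Midpoints: 3.9, 4.7, 5.5, 6.3, 7.1.
f(3.9) ≈ 3.130, f(4.7) ≈ 3.376, f(5.5) ≈ 3.606, f(6.3) ≈ 3.821, f(7.1) ≈ 4.025.
Sum = Δt · [f(3.9) + f(4.7) + f(5.5) + f(6.3) + f(7.1)].
Sum ≈ 14.367.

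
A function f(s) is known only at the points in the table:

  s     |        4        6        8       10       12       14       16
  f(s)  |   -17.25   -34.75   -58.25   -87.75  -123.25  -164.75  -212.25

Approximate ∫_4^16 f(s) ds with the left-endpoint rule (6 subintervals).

-972

Δs = 2.
Sum = 2·[(-17.25) + (-34.75) + (-58.25) + (-87.75) + (-123.25) + (-164.75)] = -972.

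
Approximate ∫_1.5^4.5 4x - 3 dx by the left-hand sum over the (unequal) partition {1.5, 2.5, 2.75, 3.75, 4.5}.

Subinterval widths: 1, 0.25, 1, 0.75.
Left endpoints: 1.5, 2.5, 2.75, 3.75.
f(1.5) = 3, f(2.5) = 7, f(2.75) = 8, f(3.75) = 12.
Sum = Σ Δx_i · f(x_i).
Sum = 21.75.

21.75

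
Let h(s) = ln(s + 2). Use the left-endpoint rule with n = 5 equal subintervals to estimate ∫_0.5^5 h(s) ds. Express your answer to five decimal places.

6.35007

Δs = (5 − 0.5)/5 = 0.9.
Left endpoints: 0.5, 1.4, 2.3, 3.2, 4.1.
h(0.5) ≈ 0.91629, h(1.4) ≈ 1.22378, h(2.3) ≈ 1.45862, h(3.2) ≈ 1.64866, h(4.1) ≈ 1.80829.
Sum = Δs · [h(0.5) + h(1.4) + h(2.3) + h(3.2) + h(4.1)].
Sum ≈ 6.35007.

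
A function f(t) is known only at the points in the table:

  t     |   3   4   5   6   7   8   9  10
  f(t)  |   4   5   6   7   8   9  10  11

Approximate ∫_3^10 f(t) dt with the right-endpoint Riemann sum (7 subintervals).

Δt = 1.
Sum = 1·[5 + 6 + 7 + 8 + 9 + 10 + 11] = 56.

56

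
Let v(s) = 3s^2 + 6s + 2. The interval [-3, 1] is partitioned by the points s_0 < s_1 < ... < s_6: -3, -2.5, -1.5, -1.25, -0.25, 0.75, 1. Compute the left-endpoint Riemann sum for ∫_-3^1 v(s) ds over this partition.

13.109375

Subinterval widths: 0.5, 1, 0.25, 1, 1, 0.25.
Left endpoints: -3, -2.5, -1.5, -1.25, -0.25, 0.75.
v(-3) = 11, v(-2.5) = 5.75, v(-1.5) = -0.25, v(-1.25) = -0.8125, v(-0.25) = 0.6875, v(0.75) = 8.1875.
Sum = Σ Δs_i · v(s_i).
Sum = 13.109375.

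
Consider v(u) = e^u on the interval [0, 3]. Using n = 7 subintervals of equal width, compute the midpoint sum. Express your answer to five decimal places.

18.94025

Δu = (3 − 0)/7 = 3/7.
Midpoints: 3/14, 9/14, 15/14, 1.5, 27/14, 33/14, 39/14.
v(3/14) ≈ 1.23898, v(9/14) ≈ 1.90191, v(15/14) ≈ 2.91955, v(1.5) ≈ 4.48169, v(27/14) ≈ 6.87968, v(33/14) ≈ 10.56073, v(39/14) ≈ 16.21139.
Sum = Δu · [v(3/14) + v(9/14) + v(15/14) + ...].
Sum ≈ 18.94025.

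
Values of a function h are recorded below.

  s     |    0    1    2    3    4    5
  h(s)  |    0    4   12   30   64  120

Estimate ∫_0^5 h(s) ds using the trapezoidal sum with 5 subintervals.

170

Δs = 1.
T_5 = (1/2)·[0 + 2·4 + 2·12 + 2·30 + 2·64 + 120] = 170.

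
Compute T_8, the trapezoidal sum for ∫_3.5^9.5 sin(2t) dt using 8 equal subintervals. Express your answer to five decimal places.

-0.09452

Δt = (9.5 − 3.5)/8 = 0.75.
f(3.5) ≈ 0.65699, f(4.25) ≈ 0.79849, f(5) ≈ -0.54402, f(5.75) ≈ -0.87545, f(6.5) ≈ 0.42017, f(7.25) ≈ 0.93490, f(8) ≈ -0.28790, f(8.75) ≈ -0.97563, f(9.5) ≈ 0.14988.
T_8 = (Δt/2)·[f(t_0) + 2f(t_1) + ... + 2f(t_{7}) + f(t_8)].
Sum ≈ -0.09452.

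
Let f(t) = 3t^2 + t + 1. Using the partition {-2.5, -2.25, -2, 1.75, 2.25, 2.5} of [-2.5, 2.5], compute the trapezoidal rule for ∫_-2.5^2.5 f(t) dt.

62.703125

Subinterval widths: 0.25, 0.25, 3.75, 0.5, 0.25.
f(-2.5) = 17.25, f(-2.25) = 13.9375, f(-2) = 11, f(1.75) = 11.9375, f(2.25) = 18.4375, f(2.5) = 22.25.
On each subinterval the trapezoid contributes (Δt_i/2)·[f(t_{i-1}) + f(t_i)].
Sum = 62.703125.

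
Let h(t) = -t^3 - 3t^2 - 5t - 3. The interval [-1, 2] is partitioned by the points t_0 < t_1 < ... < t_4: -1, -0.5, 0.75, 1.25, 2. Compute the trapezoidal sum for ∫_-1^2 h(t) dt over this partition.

Subinterval widths: 0.5, 1.25, 0.5, 0.75.
h(-1) = 0, h(-0.5) = -1.125, h(0.75) = -8.859375, h(1.25) = -15.890625, h(2) = -33.
On each subinterval the trapezoid contributes (Δt_i/2)·[h(t_{i-1}) + h(t_i)].
Sum = -31.04296875.

-31.04296875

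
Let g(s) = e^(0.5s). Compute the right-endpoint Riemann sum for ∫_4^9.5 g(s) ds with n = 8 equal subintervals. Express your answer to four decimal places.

255.7092

Δs = (9.5 − 4)/8 = 0.6875.
Right endpoints: 4.6875, 5.375, 6.0625, 6.75, 7.4375, 8.125, 8.8125, 9.5.
g(4.6875) ≈ 10.4202, g(5.375) ≈ 14.6949, g(6.0625) ≈ 20.7231, g(6.75) ≈ 29.2243, g(7.4375) ≈ 41.2128, g(8.125) ≈ 58.1194, g(8.8125) ≈ 81.9615, g(9.5) ≈ 115.5843.
Sum = Δs · [g(4.6875) + g(5.375) + g(6.0625) + ...].
Sum ≈ 255.7092.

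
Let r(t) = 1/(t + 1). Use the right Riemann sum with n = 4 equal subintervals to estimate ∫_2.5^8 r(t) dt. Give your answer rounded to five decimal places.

0.83516

Δt = (8 − 2.5)/4 = 1.375.
Right endpoints: 3.875, 5.25, 6.625, 8.
r(3.875) = 8/39, r(5.25) = 0.16, r(6.625) = 8/61, r(8) = 1/9.
Sum = Δt · [r(3.875) + r(5.25) + r(6.625) + r(8)].
Sum ≈ 0.83516.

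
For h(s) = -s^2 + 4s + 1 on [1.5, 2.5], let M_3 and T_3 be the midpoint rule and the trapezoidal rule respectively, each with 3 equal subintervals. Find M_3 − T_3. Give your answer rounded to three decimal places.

M_3 ≈ 4.92593.
T_3 ≈ 4.89815.
M_3 − T_3 ≈ 0.028.

0.028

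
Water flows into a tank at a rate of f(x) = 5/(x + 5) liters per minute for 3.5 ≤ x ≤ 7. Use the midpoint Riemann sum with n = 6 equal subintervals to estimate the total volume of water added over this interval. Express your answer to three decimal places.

1.724

Δx = (7 − 3.5)/6 = 7/12.
Midpoints: 91/24, 4.375, 119/24, 133/24, 6.125, 161/24.
f(91/24) = 120/211, f(4.375) = 8/15, f(119/24) = 120/239, f(133/24) = 120/253, f(6.125) = 40/89, f(161/24) = 120/281.
Sum = Δx · [f(91/24) + f(4.375) + f(119/24) + ...].
Sum ≈ 1.724.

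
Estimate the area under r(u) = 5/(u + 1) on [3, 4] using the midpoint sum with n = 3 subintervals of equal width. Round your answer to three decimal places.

1.115

Δu = (4 − 3)/3 = 1/3.
Midpoints: 19/6, 3.5, 23/6.
r(19/6) = 1.2, r(3.5) = 10/9, r(23/6) = 30/29.
Sum = Δu · [r(19/6) + r(3.5) + r(23/6)].
Sum ≈ 1.115.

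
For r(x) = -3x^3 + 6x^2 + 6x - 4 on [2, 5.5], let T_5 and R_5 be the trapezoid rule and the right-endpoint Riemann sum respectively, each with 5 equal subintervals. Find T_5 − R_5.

103.81875

T_5 = -300.72875.
R_5 = -404.5475.
T_5 − R_5 = 103.81875.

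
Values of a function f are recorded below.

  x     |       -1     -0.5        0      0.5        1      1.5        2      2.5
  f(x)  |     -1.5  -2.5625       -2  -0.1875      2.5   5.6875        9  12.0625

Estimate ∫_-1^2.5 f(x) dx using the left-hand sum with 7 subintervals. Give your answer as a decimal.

Δx = 0.5.
Sum = 0.5·[(-1.5) + (-2.5625) + (-2) + (-0.1875) + 2.5 + 5.6875 + 9] = 5.46875.

5.46875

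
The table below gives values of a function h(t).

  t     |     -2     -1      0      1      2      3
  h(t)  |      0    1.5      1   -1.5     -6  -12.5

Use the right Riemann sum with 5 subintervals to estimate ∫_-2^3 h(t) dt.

-17.5

Δt = 1.
Sum = 1·[1.5 + 1 + (-1.5) + (-6) + (-12.5)] = -17.5.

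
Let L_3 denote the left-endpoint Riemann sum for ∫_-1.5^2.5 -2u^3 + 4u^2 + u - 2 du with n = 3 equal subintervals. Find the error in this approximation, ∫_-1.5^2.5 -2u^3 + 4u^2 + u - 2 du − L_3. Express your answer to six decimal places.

Exact integral: ∫_-1.5^2.5 f(u) du ≈ 2.33333333.
L_3 ≈ 15.51851852.
Error ≈ 2.33333333 − 15.51851852 ≈ -13.185185.

-13.185185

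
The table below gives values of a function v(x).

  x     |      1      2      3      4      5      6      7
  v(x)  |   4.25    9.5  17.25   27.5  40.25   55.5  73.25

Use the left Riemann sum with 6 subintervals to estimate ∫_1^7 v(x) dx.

Δx = 1.
Sum = 1·[4.25 + 9.5 + 17.25 + 27.5 + 40.25 + 55.5] = 154.25.

154.25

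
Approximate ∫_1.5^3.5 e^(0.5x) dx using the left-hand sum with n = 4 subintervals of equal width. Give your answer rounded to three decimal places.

6.404

Δx = (3.5 − 1.5)/4 = 0.5.
Left endpoints: 1.5, 2, 2.5, 3.
f(1.5) ≈ 2.117, f(2) ≈ 2.718, f(2.5) ≈ 3.490, f(3) ≈ 4.482.
Sum = Δx · [f(1.5) + f(2) + f(2.5) + f(3)].
Sum ≈ 6.404.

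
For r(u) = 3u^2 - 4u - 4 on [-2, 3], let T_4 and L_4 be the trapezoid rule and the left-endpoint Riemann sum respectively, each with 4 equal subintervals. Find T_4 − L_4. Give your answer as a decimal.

-3.125

T_4 = 8.90625.
L_4 = 12.03125.
T_4 − L_4 = -3.125.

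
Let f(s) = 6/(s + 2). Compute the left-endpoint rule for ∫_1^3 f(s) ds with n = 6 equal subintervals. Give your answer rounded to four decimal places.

3.2022

Δs = (3 − 1)/6 = 1/3.
Left endpoints: 1, 4/3, 5/3, 2, 7/3, 8/3.
f(1) = 2, f(4/3) = 1.8, f(5/3) = 18/11, f(2) = 1.5, f(7/3) = 18/13, f(8/3) = 9/7.
Sum = Δs · [f(1) + f(4/3) + f(5/3) + ...].
Sum ≈ 3.2022.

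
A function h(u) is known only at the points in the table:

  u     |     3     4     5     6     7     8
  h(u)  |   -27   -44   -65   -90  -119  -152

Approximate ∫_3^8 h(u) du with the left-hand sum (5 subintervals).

Δu = 1.
Sum = 1·[(-27) + (-44) + (-65) + (-90) + (-119)] = -345.

-345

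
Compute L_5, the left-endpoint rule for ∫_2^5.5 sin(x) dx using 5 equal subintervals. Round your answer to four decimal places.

-0.5133

Δx = (5.5 − 2)/5 = 0.7.
Left endpoints: 2, 2.7, 3.4, 4.1, 4.8.
f(2) ≈ 0.9093, f(2.7) ≈ 0.4274, f(3.4) ≈ -0.2555, f(4.1) ≈ -0.8183, f(4.8) ≈ -0.9962.
Sum = Δx · [f(2) + f(2.7) + f(3.4) + f(4.1) + f(4.8)].
Sum ≈ -0.5133.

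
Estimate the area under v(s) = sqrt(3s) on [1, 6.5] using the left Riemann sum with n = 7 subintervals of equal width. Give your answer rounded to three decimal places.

Δs = (6.5 − 1)/7 = 11/14.
Left endpoints: 1, 25/14, 18/7, 47/14, 29/7, 69/14, 40/7.
v(1) ≈ 1.732, v(25/14) ≈ 2.315, v(18/7) ≈ 2.777, v(47/14) ≈ 3.174, v(29/7) ≈ 3.525, v(69/14) ≈ 3.845, v(40/7) ≈ 4.140.
Sum = Δs · [v(1) + v(25/14) + v(18/7) + ...].
Sum ≈ 16.900.

16.900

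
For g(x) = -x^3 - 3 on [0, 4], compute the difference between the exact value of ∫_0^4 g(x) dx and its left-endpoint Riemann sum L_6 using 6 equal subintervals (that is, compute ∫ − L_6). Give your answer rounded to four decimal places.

-19.5556

Exact integral: ∫_0^4 g(x) dx = -76.
L_6 ≈ -56.444444.
Error ≈ -76 − (-56.444444) ≈ -19.5556.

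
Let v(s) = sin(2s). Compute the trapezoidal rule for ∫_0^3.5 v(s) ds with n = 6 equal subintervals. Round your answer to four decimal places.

Δs = (3.5 − 0)/6 = 7/12.
v(0) ≈ 0.0000, v(7/12) ≈ 0.9194, v(7/6) ≈ 0.7231, v(1.75) ≈ -0.3508, v(7/3) ≈ -0.9990, v(35/12) ≈ -0.4348, v(3.5) ≈ 0.6570.
T_6 = (Δs/2)·[v(s_0) + 2v(s_1) + ... + 2v(s_{5}) + v(s_6)].
Sum ≈ 0.1088.

0.1088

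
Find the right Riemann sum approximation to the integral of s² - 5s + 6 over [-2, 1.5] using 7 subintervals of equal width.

Δs = (1.5 − (-2))/7 = 0.5.
Right endpoints: -1.5, -1, -0.5, 0, 0.5, 1, 1.5.
f(-1.5) = 15.75, f(-1) = 12, f(-0.5) = 8.75, f(0) = 6, f(0.5) = 3.75, f(1) = 2, f(1.5) = 0.75.
Sum = Δs · [f(-1.5) + f(-1) + f(-0.5) + ...].
Sum = 24.5.

24.5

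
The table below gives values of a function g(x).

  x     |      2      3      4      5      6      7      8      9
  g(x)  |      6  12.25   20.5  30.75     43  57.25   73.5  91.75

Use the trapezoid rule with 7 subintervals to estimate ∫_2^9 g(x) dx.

286.125

Δx = 1.
T_7 = (1/2)·[6 + 2·12.25 + 2·20.5 + 2·30.75 + 2·43 + 2·57.25 + 2·73.5 + 91.75] = 286.125.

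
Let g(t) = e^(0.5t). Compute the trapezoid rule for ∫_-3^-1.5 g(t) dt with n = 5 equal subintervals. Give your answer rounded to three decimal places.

Δt = (-1.5 − (-3))/5 = 0.3.
g(-3) ≈ 0.223, g(-2.7) ≈ 0.259, g(-2.4) ≈ 0.301, g(-2.1) ≈ 0.350, g(-1.8) ≈ 0.407, g(-1.5) ≈ 0.472.
T_5 = (Δt/2)·[g(t_0) + 2g(t_1) + ... + 2g(t_{4}) + g(t_5)].
Sum ≈ 0.499.

0.499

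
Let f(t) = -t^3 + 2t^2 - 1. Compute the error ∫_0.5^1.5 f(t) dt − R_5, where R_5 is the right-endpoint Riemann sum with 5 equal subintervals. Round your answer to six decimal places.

Exact integral: ∫_0.5^1.5 f(t) dt ≈ -0.08333333.
R_5 = -0.015.
Error ≈ -0.08333333 − (-0.015) ≈ -0.068333.

-0.068333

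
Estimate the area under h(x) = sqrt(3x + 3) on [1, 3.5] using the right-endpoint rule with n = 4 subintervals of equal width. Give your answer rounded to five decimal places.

Δx = (3.5 − 1)/4 = 0.625.
Right endpoints: 1.625, 2.25, 2.875, 3.5.
h(1.625) ≈ 2.80624, h(2.25) ≈ 3.12250, h(2.875) ≈ 3.40955, h(3.5) ≈ 3.67423.
Sum = Δx · [h(1.625) + h(2.25) + h(2.875) + h(3.5)].
Sum ≈ 8.13283.

8.13283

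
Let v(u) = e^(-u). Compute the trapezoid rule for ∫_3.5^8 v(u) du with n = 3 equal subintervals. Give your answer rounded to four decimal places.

Δu = (8 − 3.5)/3 = 1.5.
v(3.5) ≈ 0.0302, v(5) ≈ 0.0067, v(6.5) ≈ 0.0015, v(8) ≈ 0.0003.
T_3 = (Δu/2)·[v(u_0) + 2v(u_1) + 2v(u_2) + v(u_3)].
Sum ≈ 0.0353.

0.0353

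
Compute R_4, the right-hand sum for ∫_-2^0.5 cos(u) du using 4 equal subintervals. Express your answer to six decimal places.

1.747511

Δu = (0.5 − (-2))/4 = 0.625.
Right endpoints: -1.375, -0.75, -0.125, 0.5.
f(-1.375) ≈ 0.194548, f(-0.75) ≈ 0.731689, f(-0.125) ≈ 0.992198, f(0.5) ≈ 0.877583.
Sum = Δu · [f(-1.375) + f(-0.75) + f(-0.125) + f(0.5)].
Sum ≈ 1.747511.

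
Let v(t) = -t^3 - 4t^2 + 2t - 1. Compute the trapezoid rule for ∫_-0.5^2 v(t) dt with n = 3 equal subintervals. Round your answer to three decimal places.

-15.376

Δt = (2 − (-0.5))/3 = 5/6.
v(-0.5) = -2.875, v(1/3) = -22/27, v(7/6) = -1231/216, v(2) = -21.
T_3 = (Δt/2)·[v(t_0) + 2v(t_1) + 2v(t_2) + v(t_3)].
Sum ≈ -15.376.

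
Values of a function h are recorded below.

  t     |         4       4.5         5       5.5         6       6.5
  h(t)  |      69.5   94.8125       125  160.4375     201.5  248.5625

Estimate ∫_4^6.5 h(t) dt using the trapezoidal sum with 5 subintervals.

370.390625

Δt = 0.5.
T_5 = (0.5/2)·[69.5 + 2·94.8125 + 2·125 + 2·160.4375 + 2·201.5 + 248.5625] = 370.390625.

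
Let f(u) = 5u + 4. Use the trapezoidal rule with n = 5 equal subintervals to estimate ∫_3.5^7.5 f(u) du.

Δu = (7.5 − 3.5)/5 = 0.8.
f(3.5) = 21.5, f(4.3) = 25.5, f(5.1) = 29.5, f(5.9) = 33.5, f(6.7) = 37.5, f(7.5) = 41.5.
T_5 = (Δu/2)·[f(u_0) + 2f(u_1) + ... + 2f(u_{4}) + f(u_5)].
Sum = 126.

126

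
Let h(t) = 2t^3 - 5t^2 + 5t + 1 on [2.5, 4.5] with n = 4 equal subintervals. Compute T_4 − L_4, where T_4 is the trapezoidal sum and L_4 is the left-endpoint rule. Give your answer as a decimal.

22.75

T_4 = 98.
L_4 = 75.25.
T_4 − L_4 = 22.75.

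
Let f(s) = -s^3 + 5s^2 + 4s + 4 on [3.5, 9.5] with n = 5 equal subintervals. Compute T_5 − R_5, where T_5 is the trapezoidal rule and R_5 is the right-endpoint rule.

T_5 = -482.13.
R_5 = -722.43.
T_5 − R_5 = 240.3.

240.3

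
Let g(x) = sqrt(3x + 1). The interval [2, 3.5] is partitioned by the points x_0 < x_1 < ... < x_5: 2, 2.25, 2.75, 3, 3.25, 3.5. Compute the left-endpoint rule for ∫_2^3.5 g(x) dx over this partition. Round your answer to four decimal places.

4.4240

Subinterval widths: 0.25, 0.5, 0.25, 0.25, 0.25.
Left endpoints: 2, 2.25, 2.75, 3, 3.25.
g(2) ≈ 2.6458, g(2.25) ≈ 2.7839, g(2.75) ≈ 3.0414, g(3) ≈ 3.1623, g(3.25) ≈ 3.2787.
Sum = Σ Δx_i · g(x_i).
Sum ≈ 4.4240.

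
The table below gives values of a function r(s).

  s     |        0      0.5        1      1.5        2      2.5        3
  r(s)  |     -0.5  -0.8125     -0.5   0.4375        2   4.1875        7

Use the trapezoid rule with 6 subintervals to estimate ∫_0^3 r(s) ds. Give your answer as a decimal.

Δs = 0.5.
T_6 = (0.5/2)·[(-0.5) + 2·(-0.8125) + 2·(-0.5) + 2·0.4375 + 2·2 + 2·4.1875 + 7] = 4.28125.

4.28125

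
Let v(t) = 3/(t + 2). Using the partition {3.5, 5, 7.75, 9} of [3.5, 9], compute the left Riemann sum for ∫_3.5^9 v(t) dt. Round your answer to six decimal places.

Subinterval widths: 1.5, 2.75, 1.25.
Left endpoints: 3.5, 5, 7.75.
v(3.5) = 6/11, v(5) = 3/7, v(7.75) = 4/13.
Sum = Σ Δt_i · v(t_i).
Sum ≈ 2.381369.

2.381369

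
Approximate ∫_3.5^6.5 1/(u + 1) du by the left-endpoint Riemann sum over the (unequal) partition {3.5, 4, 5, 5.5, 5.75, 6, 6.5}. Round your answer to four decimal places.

Subinterval widths: 0.5, 1, 0.5, 0.25, 0.25, 0.5.
Left endpoints: 3.5, 4, 5, 5.5, 5.75, 6.
f(3.5) = 2/9, f(4) = 0.2, f(5) = 1/6, f(5.5) = 2/13, f(5.75) = 4/27, f(6) = 1/7.
Sum = Σ Δu_i · f(u_i).
Sum ≈ 0.5414.

0.5414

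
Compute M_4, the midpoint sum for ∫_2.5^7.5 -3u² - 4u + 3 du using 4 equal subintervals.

-489.296875

Δu = (7.5 − 2.5)/4 = 1.25.
Midpoints: 3.125, 4.375, 5.625, 6.875.
f(3.125) = -38.796875, f(4.375) = -71.921875, f(5.625) = -114.421875, f(6.875) = -166.296875.
Sum = Δu · [f(3.125) + f(4.375) + f(5.625) + f(6.875)].
Sum = -489.296875.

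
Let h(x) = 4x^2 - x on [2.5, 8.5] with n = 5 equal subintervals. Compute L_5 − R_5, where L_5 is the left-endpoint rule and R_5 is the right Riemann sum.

L_5 = 615.96.
R_5 = 925.56.
L_5 − R_5 = -309.6.

-309.6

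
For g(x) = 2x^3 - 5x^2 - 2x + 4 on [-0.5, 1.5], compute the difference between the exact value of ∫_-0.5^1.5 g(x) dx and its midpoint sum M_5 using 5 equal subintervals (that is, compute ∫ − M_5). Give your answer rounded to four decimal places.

-0.0533

Exact integral: ∫_-0.5^1.5 g(x) dx ≈ 2.666667.
M_5 = 2.72.
Error ≈ 2.666667 − 2.72 ≈ -0.0533.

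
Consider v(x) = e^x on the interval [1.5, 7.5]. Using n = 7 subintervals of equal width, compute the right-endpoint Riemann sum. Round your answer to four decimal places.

2685.6085

Δx = (7.5 − 1.5)/7 = 6/7.
Right endpoints: 33/14, 45/14, 57/14, 69/14, 81/14, 93/14, 7.5.
v(33/14) ≈ 10.5607, v(45/14) ≈ 24.8855, v(57/14) ≈ 58.6407, v(69/14) ≈ 138.1820, v(81/14) ≈ 325.6145, v(93/14) ≈ 767.2841, v(7.5) ≈ 1808.0424.
Sum = Δx · [v(33/14) + v(45/14) + v(57/14) + ...].
Sum ≈ 2685.6085.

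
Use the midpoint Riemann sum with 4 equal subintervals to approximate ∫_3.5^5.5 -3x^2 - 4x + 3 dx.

Δx = (5.5 − 3.5)/4 = 0.5.
Midpoints: 3.75, 4.25, 4.75, 5.25.
f(3.75) = -54.1875, f(4.25) = -68.1875, f(4.75) = -83.6875, f(5.25) = -100.6875.
Sum = Δx · [f(3.75) + f(4.25) + f(4.75) + f(5.25)].
Sum = -153.375.

-153.375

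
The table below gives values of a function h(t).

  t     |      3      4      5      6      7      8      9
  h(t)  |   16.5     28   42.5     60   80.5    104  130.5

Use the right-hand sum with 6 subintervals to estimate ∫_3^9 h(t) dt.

445.5

Δt = 1.
Sum = 1·[28 + 42.5 + 60 + 80.5 + 104 + 130.5] = 445.5.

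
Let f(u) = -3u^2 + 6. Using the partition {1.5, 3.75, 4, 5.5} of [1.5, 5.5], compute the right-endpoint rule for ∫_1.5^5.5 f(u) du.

Subinterval widths: 2.25, 0.25, 1.5.
Right endpoints: 3.75, 4, 5.5.
f(3.75) = -36.1875, f(4) = -42, f(5.5) = -84.75.
Sum = Σ Δu_i · f(u_i).
Sum = -219.046875.

-219.046875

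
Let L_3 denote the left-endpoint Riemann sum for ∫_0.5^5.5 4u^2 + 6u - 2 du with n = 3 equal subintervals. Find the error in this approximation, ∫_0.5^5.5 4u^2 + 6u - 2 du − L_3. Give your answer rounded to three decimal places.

115.741

Exact integral: ∫_0.5^5.5 f(u) du ≈ 301.66667.
L_3 ≈ 185.92593.
Error ≈ 301.66667 − 185.92593 ≈ 115.741.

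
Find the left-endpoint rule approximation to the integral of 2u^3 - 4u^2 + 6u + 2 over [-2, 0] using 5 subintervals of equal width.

Δu = (0 − (-2))/5 = 0.4.
Left endpoints: -2, -1.6, -1.2, -0.8, -0.4.
f(-2) = -42, f(-1.6) = -26.032, f(-1.2) = -14.416, f(-0.8) = -6.384, f(-0.4) = -1.168.
Sum = Δu · [f(-2) + f(-1.6) + f(-1.2) + f(-0.8) + f(-0.4)].
Sum = -36.

-36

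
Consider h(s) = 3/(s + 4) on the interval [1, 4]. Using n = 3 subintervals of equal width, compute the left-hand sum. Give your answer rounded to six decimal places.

Δs = (4 − 1)/3 = 1.
Left endpoints: 1, 2, 3.
h(1) = 0.6, h(2) = 0.5, h(3) = 3/7.
Sum = Δs · [h(1) + h(2) + h(3)].
Sum ≈ 1.528571.

1.528571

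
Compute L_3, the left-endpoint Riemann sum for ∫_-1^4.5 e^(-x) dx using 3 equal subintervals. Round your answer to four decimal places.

Δx = (4.5 − (-1))/3 = 11/6.
Left endpoints: -1, 5/6, 8/3.
f(-1) ≈ 2.7183, f(5/6) ≈ 0.4346, f(8/3) ≈ 0.0695.
Sum = Δx · [f(-1) + f(5/6) + f(8/3)].
Sum ≈ 5.9077.

5.9077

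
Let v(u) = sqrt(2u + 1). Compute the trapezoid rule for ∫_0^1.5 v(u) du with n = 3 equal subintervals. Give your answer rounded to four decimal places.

2.3231

Δu = (1.5 − 0)/3 = 0.5.
v(0) ≈ 1.0000, v(0.5) ≈ 1.4142, v(1) ≈ 1.7321, v(1.5) ≈ 2.0000.
T_3 = (Δu/2)·[v(u_0) + 2v(u_1) + 2v(u_2) + v(u_3)].
Sum ≈ 2.3231.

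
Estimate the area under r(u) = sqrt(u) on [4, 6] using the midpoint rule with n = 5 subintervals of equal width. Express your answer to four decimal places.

4.4649

Δu = (6 − 4)/5 = 0.4.
Midpoints: 4.2, 4.6, 5, 5.4, 5.8.
r(4.2) ≈ 2.0494, r(4.6) ≈ 2.1448, r(5) ≈ 2.2361, r(5.4) ≈ 2.3238, r(5.8) ≈ 2.4083.
Sum = Δu · [r(4.2) + r(4.6) + r(5) + r(5.4) + r(5.8)].
Sum ≈ 4.4649.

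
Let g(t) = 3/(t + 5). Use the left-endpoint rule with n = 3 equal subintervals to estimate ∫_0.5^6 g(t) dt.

2.35

Δt = (6 − 0.5)/3 = 11/6.
Left endpoints: 0.5, 7/3, 25/6.
g(0.5) = 6/11, g(7/3) = 9/22, g(25/6) = 18/55.
Sum = Δt · [g(0.5) + g(7/3) + g(25/6)].
Sum = 2.35.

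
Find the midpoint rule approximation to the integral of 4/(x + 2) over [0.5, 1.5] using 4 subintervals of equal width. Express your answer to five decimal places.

Δx = (1.5 − 0.5)/4 = 0.25.
Midpoints: 0.625, 0.875, 1.125, 1.375.
f(0.625) = 32/21, f(0.875) = 32/23, f(1.125) = 1.28, f(1.375) = 32/27.
Sum = Δx · [f(0.625) + f(0.875) + f(1.125) + f(1.375)].
Sum ≈ 1.34507.

1.34507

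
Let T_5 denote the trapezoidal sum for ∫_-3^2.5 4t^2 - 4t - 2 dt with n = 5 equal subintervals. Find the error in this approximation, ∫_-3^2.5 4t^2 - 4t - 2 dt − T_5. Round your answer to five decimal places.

Exact integral: ∫_-3^2.5 f(t) dt ≈ 51.3333333.
T_5 = 55.77.
Error ≈ 51.3333333 − 55.77 ≈ -4.43667.

-4.43667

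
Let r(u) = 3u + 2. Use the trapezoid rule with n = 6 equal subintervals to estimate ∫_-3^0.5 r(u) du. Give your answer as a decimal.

Δu = (0.5 − (-3))/6 = 7/12.
r(-3) = -7, r(-29/12) = -5.25, r(-11/6) = -3.5, r(-1.25) = -1.75, r(-2/3) = 0, r(-1/12) = 1.75, r(0.5) = 3.5.
T_6 = (Δu/2)·[r(u_0) + 2r(u_1) + ... + 2r(u_{5}) + r(u_6)].
Sum = -6.125.

-6.125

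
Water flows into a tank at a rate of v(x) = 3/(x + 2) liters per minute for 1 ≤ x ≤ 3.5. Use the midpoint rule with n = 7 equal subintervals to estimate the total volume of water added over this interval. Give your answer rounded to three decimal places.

1.817

Δx = (3.5 − 1)/7 = 5/14.
Midpoints: 33/28, 43/28, 53/28, 2.25, 73/28, 83/28, 93/28.
v(33/28) = 84/89, v(43/28) = 28/33, v(53/28) = 84/109, v(2.25) = 12/17, v(73/28) = 28/43, v(83/28) = 84/139, v(93/28) = 84/149.
Sum = Δx · [v(33/28) + v(43/28) + v(53/28) + ...].
Sum ≈ 1.817.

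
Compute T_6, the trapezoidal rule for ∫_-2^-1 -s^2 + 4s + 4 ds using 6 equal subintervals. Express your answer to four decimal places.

Δs = (-1 − (-2))/6 = 1/6.
f(-2) = -8, f(-11/6) = -241/36, f(-5/3) = -49/9, f(-1.5) = -4.25, f(-4/3) = -28/9, f(-7/6) = -73/36, f(-1) = -1.
T_6 = (Δs/2)·[f(s_0) + 2f(s_1) + ... + 2f(s_{5}) + f(s_6)].
Sum ≈ -4.3380.

-4.3380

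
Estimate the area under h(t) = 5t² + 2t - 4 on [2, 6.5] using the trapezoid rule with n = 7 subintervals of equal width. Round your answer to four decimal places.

Δt = (6.5 − 2)/7 = 9/14.
h(2) = 20, h(37/14) = 7097/196, h(23/7) = 2771/49, h(55/14) = 15881/196, h(32/7) = 5372/49, h(73/14) = 27905/196, h(41/7) = 8783/49, h(6.5) = 220.25.
T_7 = (Δt/2)·[h(t_0) + 2h(t_1) + ... + 2h(t_{6}) + h(t_7)].
Sum ≈ 466.1747.

466.1747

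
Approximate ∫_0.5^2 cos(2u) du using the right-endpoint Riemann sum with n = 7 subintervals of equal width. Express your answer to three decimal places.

-0.915

Δu = (2 − 0.5)/7 = 3/14.
Right endpoints: 5/7, 13/14, 8/7, 19/14, 11/7, 25/14, 2.
f(5/7) ≈ 0.142, f(13/14) ≈ -0.282, f(8/7) ≈ -0.656, f(19/14) ≈ -0.910, f(11/7) ≈ -1.000, f(25/14) ≈ -0.909, f(2) ≈ -0.654.
Sum = Δu · [f(5/7) + f(13/14) + f(8/7) + ...].
Sum ≈ -0.915.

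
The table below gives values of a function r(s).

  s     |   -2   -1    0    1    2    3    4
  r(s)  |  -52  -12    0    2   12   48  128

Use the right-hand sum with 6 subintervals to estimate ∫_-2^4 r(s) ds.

178

Δs = 1.
Sum = 1·[(-12) + 0 + 2 + 12 + 48 + 128] = 178.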